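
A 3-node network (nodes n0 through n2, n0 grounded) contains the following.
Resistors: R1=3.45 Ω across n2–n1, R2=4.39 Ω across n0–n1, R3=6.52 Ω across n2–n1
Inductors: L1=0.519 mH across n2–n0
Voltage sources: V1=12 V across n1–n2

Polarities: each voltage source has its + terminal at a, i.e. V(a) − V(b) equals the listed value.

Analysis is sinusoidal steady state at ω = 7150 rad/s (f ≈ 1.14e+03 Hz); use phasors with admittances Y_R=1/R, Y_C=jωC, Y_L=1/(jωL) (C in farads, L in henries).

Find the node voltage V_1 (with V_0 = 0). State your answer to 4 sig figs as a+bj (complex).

6.999-5.916j V

Apply KCL at each of the 2 non-ground nodes and solve the resulting linear system.
Node n1: branches {R1, R2, R3, V1} → V_1 = 6.999-5.916j
Node n2: branches {R1, L1, R3, V1} → V_2 = -5.001-5.916j
Source currents: i(V1)=-6.913+1.348j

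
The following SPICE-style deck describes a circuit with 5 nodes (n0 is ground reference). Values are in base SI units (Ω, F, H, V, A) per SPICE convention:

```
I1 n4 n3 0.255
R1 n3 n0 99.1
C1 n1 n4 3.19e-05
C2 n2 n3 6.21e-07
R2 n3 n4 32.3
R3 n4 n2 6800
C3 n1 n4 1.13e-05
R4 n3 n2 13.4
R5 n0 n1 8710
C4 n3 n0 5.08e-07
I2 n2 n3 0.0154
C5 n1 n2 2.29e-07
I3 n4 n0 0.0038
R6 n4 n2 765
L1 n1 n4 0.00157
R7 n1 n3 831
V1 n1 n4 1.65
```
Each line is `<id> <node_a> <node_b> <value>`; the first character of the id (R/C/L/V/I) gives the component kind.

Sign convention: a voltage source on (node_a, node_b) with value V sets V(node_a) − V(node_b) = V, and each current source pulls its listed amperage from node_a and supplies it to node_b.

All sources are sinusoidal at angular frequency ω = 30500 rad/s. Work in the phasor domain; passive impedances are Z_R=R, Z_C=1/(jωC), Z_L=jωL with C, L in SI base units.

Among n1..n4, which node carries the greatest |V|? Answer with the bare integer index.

4

Element admittances at ω=30500 rad/s:
  I1: injects 0.255 A into n3 (from n4)
  Y(R1) = 0.01009+0.000j S between n3,n0
  Y(C1) = 0.000+0.9730j S between n1,n4
  Y(C2) = 0.000+0.01894j S between n2,n3
  Y(R2) = 0.03096+0.000j S between n3,n4
  Y(R3) = 0.0001471+0.000j S between n4,n2
  Y(C3) = 0.000+0.3447j S between n1,n4
  Y(R4) = 0.07463+0.000j S between n3,n2
  Y(R5) = 0.0001148+0.000j S between n0,n1
  Y(C4) = 0.000+0.01549j S between n3,n0
  I2: injects 0.0154 A into n3 (from n2)
  Y(C5) = 0.000+0.006985j S between n1,n2
  I3: injects 0.0038 A into n0 (from n4)
  Y(R6) = 0.001307+0.000j S between n4,n2
  Y(L1) = 0.000-0.02088j S between n1,n4
  Y(R7) = 0.001203+0.000j S between n1,n3
  V1: constraint V(n1)−V(n4) = 1.65
Assemble and solve the 5×5 MNA system:
  V(n1)=-5.919+1.213j  V(n2)=-0.6530-0.1875j  V(n3)=-0.09841+0.1373j  V(n4)=-7.569+1.213j
  i(V1)=0.01747-2.104j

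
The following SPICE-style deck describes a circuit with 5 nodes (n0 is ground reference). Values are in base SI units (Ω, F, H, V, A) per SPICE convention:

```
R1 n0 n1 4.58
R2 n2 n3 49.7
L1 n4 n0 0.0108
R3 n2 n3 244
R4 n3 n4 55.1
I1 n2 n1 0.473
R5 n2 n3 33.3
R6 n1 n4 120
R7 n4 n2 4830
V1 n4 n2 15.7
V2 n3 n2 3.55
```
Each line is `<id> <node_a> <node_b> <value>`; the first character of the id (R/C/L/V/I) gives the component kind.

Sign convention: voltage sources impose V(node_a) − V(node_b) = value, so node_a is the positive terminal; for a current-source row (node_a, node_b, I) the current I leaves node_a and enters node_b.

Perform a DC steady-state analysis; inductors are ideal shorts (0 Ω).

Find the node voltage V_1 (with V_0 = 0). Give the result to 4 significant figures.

2.087 V

Apply KCL at each of the 4 non-ground nodes and solve the resulting linear system.
Node n1: branches {R1, I1, R6} → V_1 = 2.087
Node n2: branches {R2, R3, I1, R5, R7, V1, V2} → V_2 = -15.70
Node n3: branches {R2, R3, R4, R5, V2} → V_3 = -12.15
Node n4: branches {L1, R4, R6, R7, V1} → V_4 = 0.000
Source currents: i(L1)=-0.4556, i(V1)=0.2492, i(V2)=0.02792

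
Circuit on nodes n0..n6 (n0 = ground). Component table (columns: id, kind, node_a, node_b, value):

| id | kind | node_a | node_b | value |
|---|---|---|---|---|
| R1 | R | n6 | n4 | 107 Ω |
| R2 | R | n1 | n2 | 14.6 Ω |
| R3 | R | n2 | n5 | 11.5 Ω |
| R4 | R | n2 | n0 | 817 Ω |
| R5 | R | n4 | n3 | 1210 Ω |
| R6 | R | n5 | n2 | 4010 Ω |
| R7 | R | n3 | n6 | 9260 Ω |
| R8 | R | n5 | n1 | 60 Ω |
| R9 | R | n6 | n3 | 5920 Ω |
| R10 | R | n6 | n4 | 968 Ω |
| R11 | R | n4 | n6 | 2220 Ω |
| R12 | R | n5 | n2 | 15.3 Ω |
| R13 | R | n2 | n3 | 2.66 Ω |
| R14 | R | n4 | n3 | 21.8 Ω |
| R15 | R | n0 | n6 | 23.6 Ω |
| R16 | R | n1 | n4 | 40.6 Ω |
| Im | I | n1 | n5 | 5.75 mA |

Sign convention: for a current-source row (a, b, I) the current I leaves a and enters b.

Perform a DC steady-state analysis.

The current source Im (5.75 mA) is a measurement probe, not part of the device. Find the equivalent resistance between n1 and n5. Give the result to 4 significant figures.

R_eq = 14.11 Ω

MNA unknowns: 6 node voltages V₁..V_6
R1: Y=0.009346 on G[6,4]
R2: Y=0.06849 on G[1,2]
R3: Y=0.08696 on G[2,5]
R4: Y=0.001224 on G[2,0]
R5: Y=0.0008264 on G[4,3]
R6: Y=0.0002494 on G[5,2]
R7: Y=0.0001080 on G[3,6]
R8: Y=0.01667 on G[5,1]
R9: Y=0.0001689 on G[6,3]
R10: Y=0.001033 on G[6,4]
R11: Y=0.0004505 on G[4,6]
R12: Y=0.06536 on G[5,2]
R13: Y=0.3759 on G[2,3]
R14: Y=0.04587 on G[4,3]
R15: Y=0.04237 on G[0,6]
R16: Y=0.02463 on G[1,4]
Im: z[1]−=0.00575, z[5]+=0.00575
solve → V1=-0.03588, V2=0.01640, V3=0.01428, V4=-0.002704, V5=0.04523, V6=-0.0004737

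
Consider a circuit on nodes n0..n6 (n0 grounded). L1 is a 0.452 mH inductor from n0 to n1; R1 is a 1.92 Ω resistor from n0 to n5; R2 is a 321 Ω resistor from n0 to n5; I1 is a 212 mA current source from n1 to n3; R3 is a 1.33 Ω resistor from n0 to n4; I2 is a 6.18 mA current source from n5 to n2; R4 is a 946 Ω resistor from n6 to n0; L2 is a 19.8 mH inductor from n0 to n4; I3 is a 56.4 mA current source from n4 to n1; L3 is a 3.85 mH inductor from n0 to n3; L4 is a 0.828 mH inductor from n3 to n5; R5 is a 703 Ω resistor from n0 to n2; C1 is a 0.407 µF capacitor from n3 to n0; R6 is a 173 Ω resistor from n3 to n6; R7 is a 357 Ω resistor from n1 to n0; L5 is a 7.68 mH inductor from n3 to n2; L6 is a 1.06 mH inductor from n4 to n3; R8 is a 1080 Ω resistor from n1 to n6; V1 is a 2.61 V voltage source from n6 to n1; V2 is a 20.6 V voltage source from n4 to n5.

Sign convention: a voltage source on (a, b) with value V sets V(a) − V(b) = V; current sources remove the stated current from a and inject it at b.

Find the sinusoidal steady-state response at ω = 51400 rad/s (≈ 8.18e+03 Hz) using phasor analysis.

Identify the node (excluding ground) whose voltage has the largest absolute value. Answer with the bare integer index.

Apply KCL at each of the 6 non-ground nodes and solve the resulting linear system.
Node n1: branches {L1, I1, I3, R7, R8, V1} → V_1 = -1.996-3.769j
Node n2: branches {I2, R5, L5} → V_2 = 3.646+8.967j
Node n3: branches {I1, L3, L4, C1, R6, L5, L6} → V_3 = -1.389+8.575j
Node n4: branches {R3, L2, I3, L6, V2} → V_4 = 8.694-0.04196j
Node n5: branches {R1, R2, I2, L4, V2} → V_5 = -11.91-0.04196j
Node n6: branches {R4, R6, R8, V1} → V_6 = 0.6144-3.769j
Source currents: i(V1)=-0.01465+0.07534j, i(V2)=-6.435+0.2251j

5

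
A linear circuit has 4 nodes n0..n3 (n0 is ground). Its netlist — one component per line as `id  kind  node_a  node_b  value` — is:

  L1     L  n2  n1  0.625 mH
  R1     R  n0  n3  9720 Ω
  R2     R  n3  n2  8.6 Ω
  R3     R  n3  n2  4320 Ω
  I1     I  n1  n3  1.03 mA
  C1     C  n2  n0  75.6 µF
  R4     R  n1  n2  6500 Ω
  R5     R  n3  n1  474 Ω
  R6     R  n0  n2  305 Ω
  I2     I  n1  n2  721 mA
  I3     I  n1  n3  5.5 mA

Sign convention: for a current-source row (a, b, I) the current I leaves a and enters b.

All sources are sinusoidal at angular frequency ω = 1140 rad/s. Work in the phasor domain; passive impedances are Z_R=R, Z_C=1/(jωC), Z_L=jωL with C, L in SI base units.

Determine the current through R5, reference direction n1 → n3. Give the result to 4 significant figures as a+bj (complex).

-0.0001177-0.001074j A

Element admittances at ω=1140 rad/s:
  Y(L1) = 0.000-1.404j S between n2,n1
  Y(R1) = 0.0001029+0.000j S between n0,n3
  Y(R2) = 0.1163+0.000j S between n3,n2
  Y(R3) = 0.0002315+0.000j S between n3,n2
  I1: injects 0.00103 A into n3 (from n1)
  Y(C1) = 0.000+0.08618j S between n2,n0
  Y(R4) = 0.0001538+0.000j S between n1,n2
  Y(R5) = 0.002110+0.000j S between n3,n1
  Y(R6) = 0.003279+0.000j S between n0,n2
  I2: injects 0.721 A into n2 (from n1)
  I3: injects 0.0055 A into n3 (from n1)
Assemble and solve the 3×3 MNA system:
  V(n1)=-0.0008136-0.5182j  V(n2)=8.406e-06+6.597e-05j  V(n3)=0.05500-0.009144j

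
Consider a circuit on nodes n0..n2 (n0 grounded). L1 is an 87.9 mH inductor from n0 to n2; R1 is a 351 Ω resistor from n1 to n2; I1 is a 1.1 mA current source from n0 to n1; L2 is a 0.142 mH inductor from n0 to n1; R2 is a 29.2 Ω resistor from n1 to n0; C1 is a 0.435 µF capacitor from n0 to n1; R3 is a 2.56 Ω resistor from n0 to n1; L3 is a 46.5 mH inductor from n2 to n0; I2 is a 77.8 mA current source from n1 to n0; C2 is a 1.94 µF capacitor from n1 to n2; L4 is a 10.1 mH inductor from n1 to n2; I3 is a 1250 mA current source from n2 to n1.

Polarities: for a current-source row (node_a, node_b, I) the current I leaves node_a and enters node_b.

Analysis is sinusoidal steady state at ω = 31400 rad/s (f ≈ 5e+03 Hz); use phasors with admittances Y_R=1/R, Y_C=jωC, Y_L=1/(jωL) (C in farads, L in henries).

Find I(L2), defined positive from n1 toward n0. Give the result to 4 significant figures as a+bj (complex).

Apply KCL at each of the 2 non-ground nodes and solve the resulting linear system.
Node n1: branches {R1, I1, L2, R2, C1, R3, I2, C2, L4, I3} → V_1 = -0.1869-0.09586j
Node n2: branches {L1, R1, L3, C2, L4, I3} → V_2 = -1.295+21.89j

-0.02150+0.04193j A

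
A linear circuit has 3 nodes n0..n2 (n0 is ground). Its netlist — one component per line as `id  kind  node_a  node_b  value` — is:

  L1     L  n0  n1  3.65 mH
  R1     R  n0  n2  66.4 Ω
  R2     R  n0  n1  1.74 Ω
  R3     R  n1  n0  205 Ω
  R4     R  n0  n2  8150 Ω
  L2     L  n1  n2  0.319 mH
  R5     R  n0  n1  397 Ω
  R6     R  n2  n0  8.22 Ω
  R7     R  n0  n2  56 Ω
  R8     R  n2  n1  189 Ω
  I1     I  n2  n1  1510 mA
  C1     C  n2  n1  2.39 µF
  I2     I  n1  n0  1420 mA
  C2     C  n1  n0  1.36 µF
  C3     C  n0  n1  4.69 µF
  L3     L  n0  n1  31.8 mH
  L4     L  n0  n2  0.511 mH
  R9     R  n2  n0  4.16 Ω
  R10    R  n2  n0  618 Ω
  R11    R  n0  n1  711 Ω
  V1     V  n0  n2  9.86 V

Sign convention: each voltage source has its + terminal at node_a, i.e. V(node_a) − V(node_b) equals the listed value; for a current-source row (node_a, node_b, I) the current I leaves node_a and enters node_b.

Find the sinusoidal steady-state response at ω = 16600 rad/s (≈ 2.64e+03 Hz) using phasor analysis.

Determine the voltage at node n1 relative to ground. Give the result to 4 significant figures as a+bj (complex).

-0.2177+2.473j V

Apply KCL at each of the 2 non-ground nodes and solve the resulting linear system.
Node n1: branches {L1, R2, R3, L2, R5, R8, I1, C1, I2, C2, C3, L3, R11} → V_1 = -0.2177+2.473j
Node n2: branches {R1, R4, L2, R6, R7, R8, I1, C1, L4, R9, R10, V1} → V_2 = -9.860+0.000j
Source currents: i(V1)=-2.821+2.588j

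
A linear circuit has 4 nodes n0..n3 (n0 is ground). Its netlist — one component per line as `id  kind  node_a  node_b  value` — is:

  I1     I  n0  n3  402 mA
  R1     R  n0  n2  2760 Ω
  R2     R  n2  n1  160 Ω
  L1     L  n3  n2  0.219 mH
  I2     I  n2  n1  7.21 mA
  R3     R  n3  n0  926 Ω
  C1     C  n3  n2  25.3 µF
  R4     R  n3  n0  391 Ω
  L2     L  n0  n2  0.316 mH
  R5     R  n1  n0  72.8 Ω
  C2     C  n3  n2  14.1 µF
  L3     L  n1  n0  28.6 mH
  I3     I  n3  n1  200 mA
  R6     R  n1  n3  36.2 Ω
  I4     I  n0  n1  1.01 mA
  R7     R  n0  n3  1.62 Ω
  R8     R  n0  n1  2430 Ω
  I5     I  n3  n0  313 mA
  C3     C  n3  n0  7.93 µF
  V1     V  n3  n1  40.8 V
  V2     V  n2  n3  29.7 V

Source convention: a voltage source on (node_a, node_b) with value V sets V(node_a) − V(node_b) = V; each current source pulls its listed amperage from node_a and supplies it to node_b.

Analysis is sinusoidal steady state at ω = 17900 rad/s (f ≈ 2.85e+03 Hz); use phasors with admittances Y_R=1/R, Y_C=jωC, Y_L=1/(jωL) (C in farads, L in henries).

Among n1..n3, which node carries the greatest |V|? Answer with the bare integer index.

Element admittances at ω=17900 rad/s:
  I1: injects 0.402 A into n3 (from n0)
  Y(R1) = 0.0003623+0.000j S between n0,n2
  Y(R2) = 0.006250+0.000j S between n2,n1
  Y(L1) = 0.000-0.2551j S between n3,n2
  I2: injects 0.00721 A into n1 (from n2)
  Y(R3) = 0.001080+0.000j S between n3,n0
  Y(C1) = 0.000+0.4529j S between n3,n2
  Y(R4) = 0.002558+0.000j S between n3,n0
  Y(L2) = 0.000-0.1768j S between n0,n2
  Y(R5) = 0.01374+0.000j S between n1,n0
  Y(C2) = 0.000+0.2524j S between n3,n2
  Y(L3) = 0.000-0.001953j S between n1,n0
  I3: injects 0.2 A into n1 (from n3)
  Y(R6) = 0.02762+0.000j S between n1,n3
  I4: injects 0.00101 A into n1 (from n0)
  Y(R7) = 0.6173+0.000j S between n0,n3
  Y(R8) = 0.0004115+0.000j S between n0,n1
  I5: injects 0.313 A into n0 (from n3)
  Y(C3) = 0.000+0.1419j S between n3,n0
  V1: constraint V(n3)−V(n1) = 40.8
  V2: constraint V(n2)−V(n3) = 29.7
Assemble and solve the 5×5 MNA system:
  V(n1)=-40.24+8.170j  V(n2)=30.26+8.170j  V(n3)=0.5600+8.170j
  i(V1)=-2.329+0.1942j  i(V2)=-1.903-8.023j

1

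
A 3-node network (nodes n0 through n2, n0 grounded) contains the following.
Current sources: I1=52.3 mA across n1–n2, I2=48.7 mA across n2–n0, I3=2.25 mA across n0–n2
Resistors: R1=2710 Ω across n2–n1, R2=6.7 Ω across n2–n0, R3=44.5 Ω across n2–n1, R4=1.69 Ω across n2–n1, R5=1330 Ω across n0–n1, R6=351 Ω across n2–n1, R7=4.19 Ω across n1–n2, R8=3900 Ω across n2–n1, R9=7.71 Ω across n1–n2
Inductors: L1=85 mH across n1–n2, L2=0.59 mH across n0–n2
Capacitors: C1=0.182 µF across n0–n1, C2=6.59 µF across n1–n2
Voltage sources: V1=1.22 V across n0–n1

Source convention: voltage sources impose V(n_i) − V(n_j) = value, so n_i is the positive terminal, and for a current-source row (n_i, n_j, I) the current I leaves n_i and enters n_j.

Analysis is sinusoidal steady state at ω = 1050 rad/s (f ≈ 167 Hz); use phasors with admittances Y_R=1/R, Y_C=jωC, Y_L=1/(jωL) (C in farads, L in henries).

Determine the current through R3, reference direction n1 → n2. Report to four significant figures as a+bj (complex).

Element admittances at ω=1050 rad/s:
  I1: injects 0.0523 A into n2 (from n1)
  Y(R1) = 0.0003690+0.000j S between n2,n1
  Y(R2) = 0.1493+0.000j S between n2,n0
  Y(R3) = 0.02247+0.000j S between n2,n1
  Y(R4) = 0.5917+0.000j S between n2,n1
  Y(R5) = 0.0007519+0.000j S between n0,n1
  Y(L1) = 0.000-0.01120j S between n1,n2
  Y(R6) = 0.002849+0.000j S between n2,n1
  Y(R7) = 0.2387+0.000j S between n1,n2
  I2: injects 0.0487 A into n0 (from n2)
  Y(R8) = 0.0002564+0.000j S between n2,n1
  Y(C1) = 0.000+0.0001911j S between n0,n1
  Y(L2) = 0.000-1.614j S between n0,n2
  Y(C2) = 0.000+0.006919j S between n1,n2
  Y(R9) = 0.1297+0.000j S between n1,n2
  I3: injects 0.00225 A into n2 (from n0)
  V1: constraint V(n0)−V(n1) = 1.22
Assemble and solve the 3×3 MNA system:
  V(n1)=-1.220+0.000j  V(n2)=-0.3499-0.4942j
  i(V1)=-0.8044+0.4908j

-0.01955+0.01111j A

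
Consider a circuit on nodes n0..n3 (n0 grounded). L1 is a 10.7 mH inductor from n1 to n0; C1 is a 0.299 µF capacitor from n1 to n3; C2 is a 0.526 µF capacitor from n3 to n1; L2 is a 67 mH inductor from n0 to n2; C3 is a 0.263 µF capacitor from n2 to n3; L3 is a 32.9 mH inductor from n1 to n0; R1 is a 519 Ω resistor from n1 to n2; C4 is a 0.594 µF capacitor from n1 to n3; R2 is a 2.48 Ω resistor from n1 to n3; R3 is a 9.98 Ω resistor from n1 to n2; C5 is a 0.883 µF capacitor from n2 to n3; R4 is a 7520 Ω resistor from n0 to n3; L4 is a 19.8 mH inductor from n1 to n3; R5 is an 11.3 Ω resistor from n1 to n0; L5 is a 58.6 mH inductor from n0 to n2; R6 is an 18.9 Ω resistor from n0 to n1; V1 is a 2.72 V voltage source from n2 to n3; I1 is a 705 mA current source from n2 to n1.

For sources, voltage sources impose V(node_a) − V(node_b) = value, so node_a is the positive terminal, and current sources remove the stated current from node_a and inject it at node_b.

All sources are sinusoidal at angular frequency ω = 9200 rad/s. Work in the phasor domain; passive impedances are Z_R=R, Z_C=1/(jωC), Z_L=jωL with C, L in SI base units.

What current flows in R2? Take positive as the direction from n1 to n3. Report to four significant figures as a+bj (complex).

0.7839-0.01388j A

Element admittances at ω=9200 rad/s:
  Y(L1) = 0.000-0.01016j S between n1,n0
  Y(C1) = 0.000+0.002751j S between n1,n3
  Y(C2) = 0.000+0.004839j S between n3,n1
  Y(L2) = 0.000-0.001622j S between n0,n2
  Y(C3) = 0.000+0.002420j S between n2,n3
  Y(L3) = 0.000-0.003304j S between n1,n0
  Y(R1) = 0.001927+0.000j S between n1,n2
  Y(C4) = 0.000+0.005465j S between n1,n3
  Y(R2) = 0.4032+0.000j S between n1,n3
  Y(R3) = 0.1002+0.000j S between n1,n2
  Y(C5) = 0.000+0.008124j S between n2,n3
  Y(R4) = 0.0001330+0.000j S between n0,n3
  Y(L4) = 0.000-0.005490j S between n1,n3
  Y(R5) = 0.08850+0.000j S between n1,n0
  Y(L5) = 0.000-0.001855j S between n0,n2
  Y(R6) = 0.05291+0.000j S between n0,n1
  V1: constraint V(n2)−V(n3) = 2.72
  I1: injects 0.705 A into n1 (from n2)
Assemble and solve the 4×4 MNA system:
  V(n1)=-0.001278+0.01888j  V(n2)=0.7746+0.05330j  V(n3)=-1.945+0.05330j
  i(V1)=-0.7844-0.02950j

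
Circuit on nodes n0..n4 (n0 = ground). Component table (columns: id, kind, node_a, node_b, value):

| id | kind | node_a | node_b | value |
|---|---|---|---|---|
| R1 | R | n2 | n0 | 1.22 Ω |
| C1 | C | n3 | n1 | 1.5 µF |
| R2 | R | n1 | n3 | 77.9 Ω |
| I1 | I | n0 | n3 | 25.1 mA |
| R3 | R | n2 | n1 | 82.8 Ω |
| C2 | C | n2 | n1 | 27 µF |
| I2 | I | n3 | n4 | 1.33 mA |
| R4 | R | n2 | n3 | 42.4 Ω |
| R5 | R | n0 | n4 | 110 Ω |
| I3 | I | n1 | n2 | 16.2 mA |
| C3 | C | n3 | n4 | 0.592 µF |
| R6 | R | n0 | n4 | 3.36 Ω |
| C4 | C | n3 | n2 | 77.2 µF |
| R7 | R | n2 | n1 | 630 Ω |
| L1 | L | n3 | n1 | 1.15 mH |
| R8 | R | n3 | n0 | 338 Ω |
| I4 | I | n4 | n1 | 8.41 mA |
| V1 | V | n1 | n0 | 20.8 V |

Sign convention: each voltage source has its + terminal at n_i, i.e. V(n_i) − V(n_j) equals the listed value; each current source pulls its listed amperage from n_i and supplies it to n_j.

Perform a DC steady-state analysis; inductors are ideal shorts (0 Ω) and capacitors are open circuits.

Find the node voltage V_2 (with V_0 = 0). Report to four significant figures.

Apply KCL at each of the 4 non-ground nodes and solve the resulting linear system.
Node n1: branches {C1, R2, R3, C2, I3, R7, L1, I4, V1} → V_1 = 20.80
Node n2: branches {R1, R3, C2, R4, I3, C4, R7} → V_2 = 0.9231
Node n3: branches {C1, R2, I1, I2, R4, C3, C4, L1, R8} → V_3 = 20.80
Node n4: branches {I2, R5, C3, R6, I4} → V_4 = -0.02308
Source currents: i(L1)=-0.5066, i(V1)=-0.7860

0.9231 V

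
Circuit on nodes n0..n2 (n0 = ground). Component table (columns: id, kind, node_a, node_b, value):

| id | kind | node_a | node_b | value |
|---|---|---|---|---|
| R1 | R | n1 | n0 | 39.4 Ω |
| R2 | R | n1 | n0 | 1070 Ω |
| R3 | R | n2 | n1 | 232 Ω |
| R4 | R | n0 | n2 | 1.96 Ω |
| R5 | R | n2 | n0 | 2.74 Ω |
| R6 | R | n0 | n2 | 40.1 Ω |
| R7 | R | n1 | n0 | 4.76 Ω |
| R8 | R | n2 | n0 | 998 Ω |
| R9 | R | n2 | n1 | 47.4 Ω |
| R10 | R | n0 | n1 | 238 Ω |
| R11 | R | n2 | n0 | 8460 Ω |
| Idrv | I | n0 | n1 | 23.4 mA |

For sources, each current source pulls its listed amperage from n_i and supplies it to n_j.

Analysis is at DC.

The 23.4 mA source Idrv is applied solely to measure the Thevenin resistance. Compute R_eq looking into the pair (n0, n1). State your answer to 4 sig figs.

MNA unknowns: 2 node voltages V₁..V_2
R1: Y=0.02538 on G[1,0]
R2: Y=0.0009346 on G[1,0]
R3: Y=0.004310 on G[2,1]
R4: Y=0.5102 on G[0,2]
R5: Y=0.3650 on G[2,0]
R6: Y=0.02494 on G[0,2]
R7: Y=0.2101 on G[1,0]
R8: Y=0.001002 on G[2,0]
R9: Y=0.02110 on G[2,1]
R10: Y=0.004202 on G[0,1]
R11: Y=0.0001182 on G[2,0]
Idrv: z[0]−=0.0234, z[1]+=0.0234
solve → V1=0.08820, V2=0.002418

R_eq = 3.769 Ω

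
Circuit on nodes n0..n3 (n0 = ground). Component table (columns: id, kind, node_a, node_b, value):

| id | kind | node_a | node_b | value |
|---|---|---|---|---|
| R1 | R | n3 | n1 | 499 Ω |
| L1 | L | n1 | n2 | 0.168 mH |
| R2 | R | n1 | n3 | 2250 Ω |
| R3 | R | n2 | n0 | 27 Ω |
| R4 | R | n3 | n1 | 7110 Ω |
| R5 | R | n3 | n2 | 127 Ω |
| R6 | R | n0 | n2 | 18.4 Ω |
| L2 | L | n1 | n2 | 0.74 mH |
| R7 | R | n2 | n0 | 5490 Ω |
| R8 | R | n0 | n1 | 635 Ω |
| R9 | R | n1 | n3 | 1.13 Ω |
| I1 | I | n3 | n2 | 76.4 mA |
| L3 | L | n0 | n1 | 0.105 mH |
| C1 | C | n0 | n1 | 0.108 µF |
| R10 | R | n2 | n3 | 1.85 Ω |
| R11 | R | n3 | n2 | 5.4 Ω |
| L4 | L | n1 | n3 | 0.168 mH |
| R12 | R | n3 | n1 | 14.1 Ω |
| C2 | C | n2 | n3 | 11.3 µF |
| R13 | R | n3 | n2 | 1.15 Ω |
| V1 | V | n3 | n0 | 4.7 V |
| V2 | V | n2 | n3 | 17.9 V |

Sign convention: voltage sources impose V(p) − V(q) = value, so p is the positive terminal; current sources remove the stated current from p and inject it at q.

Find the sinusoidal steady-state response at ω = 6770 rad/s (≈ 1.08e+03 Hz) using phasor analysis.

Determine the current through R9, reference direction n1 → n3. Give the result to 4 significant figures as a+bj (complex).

3.089-0.8836j A

Element admittances at ω=6770 rad/s:
  Y(R1) = 0.002004+0.000j S between n3,n1
  Y(L1) = 0.000-0.8792j S between n1,n2
  Y(R2) = 0.0004444+0.000j S between n1,n3
  Y(R3) = 0.03704+0.000j S between n2,n0
  Y(R4) = 0.0001406+0.000j S between n3,n1
  Y(R5) = 0.007874+0.000j S between n3,n2
  Y(R6) = 0.05435+0.000j S between n0,n2
  Y(L2) = 0.000-0.1996j S between n1,n2
  Y(R7) = 0.0001821+0.000j S between n2,n0
  Y(R8) = 0.001575+0.000j S between n0,n1
  Y(R9) = 0.8850+0.000j S between n1,n3
  I1: injects 0.0764 A into n2 (from n3)
  Y(L3) = 0.000-1.407j S between n0,n1
  Y(C1) = 0.000+0.0007312j S between n0,n1
  Y(R10) = 0.5405+0.000j S between n2,n3
  Y(R11) = 0.1852+0.000j S between n3,n2
  Y(L4) = 0.000-0.8792j S between n1,n3
  Y(R12) = 0.07092+0.000j S between n3,n1
  Y(C2) = 0.000+0.07650j S between n2,n3
  Y(R13) = 0.8696+0.000j S between n3,n2
  V1: constraint V(n3)−V(n0) = 4.7
  V2: constraint V(n2)−V(n3) = 17.9
Assemble and solve the 5×5 MNA system:
  V(n1)=8.191-0.9985j  V(n2)=22.60+0.000j  V(n3)=4.700+0.000j
  i(V1)=-0.6784+11.52j  i(V2)=-31.77+14.18j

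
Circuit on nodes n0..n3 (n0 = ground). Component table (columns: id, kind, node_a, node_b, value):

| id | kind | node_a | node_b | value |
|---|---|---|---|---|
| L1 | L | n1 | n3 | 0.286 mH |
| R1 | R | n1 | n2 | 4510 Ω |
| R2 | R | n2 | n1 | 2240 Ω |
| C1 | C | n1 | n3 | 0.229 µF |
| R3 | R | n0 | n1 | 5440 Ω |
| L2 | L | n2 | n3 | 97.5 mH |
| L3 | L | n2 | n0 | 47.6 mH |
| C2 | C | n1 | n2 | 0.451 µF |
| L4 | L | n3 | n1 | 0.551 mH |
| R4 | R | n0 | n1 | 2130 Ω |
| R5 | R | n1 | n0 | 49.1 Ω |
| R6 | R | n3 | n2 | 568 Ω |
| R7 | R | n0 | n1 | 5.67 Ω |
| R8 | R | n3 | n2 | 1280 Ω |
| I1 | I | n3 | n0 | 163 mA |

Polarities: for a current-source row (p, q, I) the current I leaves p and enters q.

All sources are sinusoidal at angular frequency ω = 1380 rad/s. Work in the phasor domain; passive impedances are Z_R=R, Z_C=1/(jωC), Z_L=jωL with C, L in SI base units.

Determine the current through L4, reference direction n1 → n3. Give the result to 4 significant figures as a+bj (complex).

Apply KCL at each of the 3 non-ground nodes and solve the resulting linear system.
Node n1: branches {L1, R1, R2, C1, R3, C2, L4, R4, R5, R7} → V_1 = -0.8180-0.02001j
Node n2: branches {R1, R2, L2, L3, C2, R6, R8} → V_2 = -0.2595-0.1016j
Node n3: branches {L1, C1, L2, L4, R6, R8, I1} → V_3 = -0.8169-0.06207j

0.05532+0.001450j A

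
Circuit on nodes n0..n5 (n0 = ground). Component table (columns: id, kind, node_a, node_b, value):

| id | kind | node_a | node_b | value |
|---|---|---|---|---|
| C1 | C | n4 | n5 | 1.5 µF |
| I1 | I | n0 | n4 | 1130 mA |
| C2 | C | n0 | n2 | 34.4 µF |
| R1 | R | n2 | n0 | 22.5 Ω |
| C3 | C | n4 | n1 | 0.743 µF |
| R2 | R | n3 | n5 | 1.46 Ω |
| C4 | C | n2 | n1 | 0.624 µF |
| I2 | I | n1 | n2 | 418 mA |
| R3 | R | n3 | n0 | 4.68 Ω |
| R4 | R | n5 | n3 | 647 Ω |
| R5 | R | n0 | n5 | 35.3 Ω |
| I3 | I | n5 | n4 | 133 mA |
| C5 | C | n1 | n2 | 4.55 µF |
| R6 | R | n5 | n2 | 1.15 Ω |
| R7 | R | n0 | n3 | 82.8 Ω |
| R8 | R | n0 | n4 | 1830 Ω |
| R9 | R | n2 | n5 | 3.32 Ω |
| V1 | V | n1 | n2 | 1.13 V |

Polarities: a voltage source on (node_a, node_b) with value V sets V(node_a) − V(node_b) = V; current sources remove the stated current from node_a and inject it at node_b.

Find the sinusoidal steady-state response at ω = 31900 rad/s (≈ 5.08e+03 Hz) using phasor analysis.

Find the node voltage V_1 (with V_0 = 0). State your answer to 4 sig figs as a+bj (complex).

Apply KCL at each of the 5 non-ground nodes and solve the resulting linear system.
Node n1: branches {C3, C4, I2, C5, V1} → V_1 = 1.312-0.8995j
Node n2: branches {C2, R1, C4, I2, C5, R6, R9, V1} → V_2 = 0.1824-0.8995j
Node n3: branches {R2, R3, R4, R7} → V_3 = 0.5096-0.5697j
Node n4: branches {C1, I1, C3, I3, R8} → V_4 = 1.028-18.45j
Node n5: branches {C1, R2, R4, R5, I3, R6, R9} → V_5 = 0.6772-0.7570j
Source currents: i(V1)=-0.002073-0.1932j

1.312-0.8995j V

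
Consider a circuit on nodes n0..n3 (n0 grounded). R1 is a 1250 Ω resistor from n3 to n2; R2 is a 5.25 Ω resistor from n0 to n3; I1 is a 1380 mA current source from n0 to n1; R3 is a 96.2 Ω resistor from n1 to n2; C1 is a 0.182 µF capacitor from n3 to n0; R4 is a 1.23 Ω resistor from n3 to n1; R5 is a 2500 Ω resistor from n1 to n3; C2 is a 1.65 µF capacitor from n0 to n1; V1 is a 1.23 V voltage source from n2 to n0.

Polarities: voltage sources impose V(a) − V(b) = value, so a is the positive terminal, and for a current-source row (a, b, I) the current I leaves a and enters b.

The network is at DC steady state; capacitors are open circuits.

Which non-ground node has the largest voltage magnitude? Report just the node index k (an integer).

MNA unknowns: 3 node voltages V₁..V_3 plus 1 source current (V1)
R1: Y=0.0008000 on G[3,2]
R2: Y=0.1905 on G[0,3]
I1: z[0]−=1.38, z[1]+=1.38
R3: Y=0.01040 on G[1,2]
C1: Y=0.000 on G[3,0]
R4: Y=0.8130 on G[3,1]
R5: Y=0.0004000 on G[1,3]
C2: Y=0.000 on G[0,1]
V1: row V2−V0=1.23, i_V1 at 2,0
solve → V1=8.433, V2=1.230, V3=6.828
aux → i_V1=0.07935

1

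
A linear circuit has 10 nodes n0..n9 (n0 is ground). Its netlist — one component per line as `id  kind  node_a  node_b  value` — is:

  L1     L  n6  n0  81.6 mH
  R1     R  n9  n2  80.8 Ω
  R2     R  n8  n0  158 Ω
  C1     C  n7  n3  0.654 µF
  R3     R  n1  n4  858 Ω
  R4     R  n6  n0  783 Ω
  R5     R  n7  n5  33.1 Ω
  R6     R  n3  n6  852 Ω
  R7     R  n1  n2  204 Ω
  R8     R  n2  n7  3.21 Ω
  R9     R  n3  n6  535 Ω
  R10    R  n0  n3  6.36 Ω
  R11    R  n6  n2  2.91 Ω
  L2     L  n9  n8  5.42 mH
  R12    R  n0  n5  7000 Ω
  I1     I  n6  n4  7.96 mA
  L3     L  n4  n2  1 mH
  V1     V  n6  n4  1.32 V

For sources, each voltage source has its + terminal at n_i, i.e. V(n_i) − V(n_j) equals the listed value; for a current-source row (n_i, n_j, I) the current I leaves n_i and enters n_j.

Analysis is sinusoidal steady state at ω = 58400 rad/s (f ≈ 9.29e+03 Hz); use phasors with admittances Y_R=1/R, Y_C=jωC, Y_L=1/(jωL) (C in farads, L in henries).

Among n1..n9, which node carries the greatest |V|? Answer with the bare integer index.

4

MNA unknowns: 9 node voltages V₁..V_9 plus 1 source current (V1)
L1: Y=0.000-0.0002098j on G[6,0]
R1: Y=0.01238+0.000j on G[9,2]
R2: Y=0.006329+0.000j on G[8,0]
C1: Y=0.000+0.03819j on G[7,3]
R3: Y=0.001166+0.000j on G[1,4]
R4: Y=0.001277+0.000j on G[6,0]
R5: Y=0.03021+0.000j on G[7,5]
R6: Y=0.001174+0.000j on G[3,6]
R7: Y=0.004902+0.000j on G[1,2]
R8: Y=0.3115+0.000j on G[2,7]
R9: Y=0.001869+0.000j on G[3,6]
R10: Y=0.1572+0.000j on G[0,3]
R11: Y=0.3436+0.000j on G[6,2]
L2: Y=0.000-0.003159j on G[9,8]
R12: Y=0.0001429+0.000j on G[0,5]
I1: z[6]−=0.00796, z[4]+=0.00796
L3: Y=0.000-0.01712j on G[4,2]
V1: row V6−V4=1.32, i_V1 at 6,4
solve → V1=-0.2453-0.009235j, V2=0.006944+0.003151j, V3=-0.0001427+0.0005728j, V4=-1.306-0.06133j, V5=0.007113+0.002246j, V6=0.01362-0.06133j, V7=0.007147+0.002257j, V8=0.002669-0.001453j, V9=0.005579+0.003894j
aux → i_V1=-0.01030+0.02243j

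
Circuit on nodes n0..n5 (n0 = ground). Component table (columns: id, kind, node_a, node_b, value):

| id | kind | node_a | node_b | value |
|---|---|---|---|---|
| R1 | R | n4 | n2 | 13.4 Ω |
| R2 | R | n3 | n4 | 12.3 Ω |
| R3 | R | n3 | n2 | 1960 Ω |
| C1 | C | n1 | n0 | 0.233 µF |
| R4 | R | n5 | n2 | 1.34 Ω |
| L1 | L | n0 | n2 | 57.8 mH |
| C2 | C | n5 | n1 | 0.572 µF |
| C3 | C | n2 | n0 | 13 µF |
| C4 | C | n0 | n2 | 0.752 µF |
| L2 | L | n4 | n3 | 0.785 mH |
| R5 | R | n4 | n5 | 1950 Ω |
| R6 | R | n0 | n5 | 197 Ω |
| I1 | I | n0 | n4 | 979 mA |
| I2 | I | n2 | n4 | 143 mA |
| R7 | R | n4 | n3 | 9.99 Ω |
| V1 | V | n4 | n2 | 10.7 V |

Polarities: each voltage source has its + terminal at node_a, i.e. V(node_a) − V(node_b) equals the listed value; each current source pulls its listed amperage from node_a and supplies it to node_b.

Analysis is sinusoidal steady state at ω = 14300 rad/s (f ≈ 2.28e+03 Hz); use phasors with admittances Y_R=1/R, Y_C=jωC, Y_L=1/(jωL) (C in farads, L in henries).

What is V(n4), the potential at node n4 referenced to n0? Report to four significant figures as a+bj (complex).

Element admittances at ω=14300 rad/s:
  Y(R1) = 0.07463+0.000j S between n4,n2
  Y(R2) = 0.08130+0.000j S between n3,n4
  Y(R3) = 0.0005102+0.000j S between n3,n2
  Y(C1) = 0.000+0.003332j S between n1,n0
  Y(R4) = 0.7463+0.000j S between n5,n2
  Y(L1) = 0.000-0.001210j S between n0,n2
  Y(C2) = 0.000+0.008180j S between n5,n1
  Y(C3) = 0.000+0.1859j S between n2,n0
  Y(C4) = 0.000+0.01075j S between n0,n2
  Y(L2) = 0.000-0.08908j S between n4,n3
  Y(R5) = 0.0005128+0.000j S between n4,n5
  Y(R6) = 0.005076+0.000j S between n0,n5
  I1: injects 0.979 A into n4 (from n0)
  I2: injects 0.143 A into n4 (from n2)
  Y(R7) = 0.1001+0.000j S between n4,n3
  V1: constraint V(n4)−V(n2) = 10.7
Assemble and solve the 6×6 MNA system:
  V(n1)=0.08326-3.491j  V(n2)=0.1262-4.947j  V(n3)=10.80-4.958j  V(n4)=10.83-4.947j  V(n5)=0.1172-4.914j
  i(V1)=0.3126+2.298e-05j

10.83-4.947j V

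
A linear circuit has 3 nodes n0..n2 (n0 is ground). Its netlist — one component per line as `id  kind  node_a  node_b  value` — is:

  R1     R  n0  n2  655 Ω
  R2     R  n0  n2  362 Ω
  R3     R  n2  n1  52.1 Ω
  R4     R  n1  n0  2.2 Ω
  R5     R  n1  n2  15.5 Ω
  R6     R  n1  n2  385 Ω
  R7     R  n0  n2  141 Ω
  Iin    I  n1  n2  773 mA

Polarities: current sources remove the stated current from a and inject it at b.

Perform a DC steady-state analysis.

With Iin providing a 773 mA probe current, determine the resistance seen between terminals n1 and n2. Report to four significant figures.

MNA unknowns: 2 node voltages V₁..V_2
R1: Y=0.001527 on G[0,2]
R2: Y=0.002762 on G[0,2]
R3: Y=0.01919 on G[2,1]
R4: Y=0.4545 on G[1,0]
R5: Y=0.06452 on G[1,2]
R6: Y=0.002597 on G[1,2]
R7: Y=0.007092 on G[0,2]
Iin: z[1]−=0.773, z[2]+=0.773
solve → V1=-0.1938, V2=7.742

R_eq = 10.27 Ω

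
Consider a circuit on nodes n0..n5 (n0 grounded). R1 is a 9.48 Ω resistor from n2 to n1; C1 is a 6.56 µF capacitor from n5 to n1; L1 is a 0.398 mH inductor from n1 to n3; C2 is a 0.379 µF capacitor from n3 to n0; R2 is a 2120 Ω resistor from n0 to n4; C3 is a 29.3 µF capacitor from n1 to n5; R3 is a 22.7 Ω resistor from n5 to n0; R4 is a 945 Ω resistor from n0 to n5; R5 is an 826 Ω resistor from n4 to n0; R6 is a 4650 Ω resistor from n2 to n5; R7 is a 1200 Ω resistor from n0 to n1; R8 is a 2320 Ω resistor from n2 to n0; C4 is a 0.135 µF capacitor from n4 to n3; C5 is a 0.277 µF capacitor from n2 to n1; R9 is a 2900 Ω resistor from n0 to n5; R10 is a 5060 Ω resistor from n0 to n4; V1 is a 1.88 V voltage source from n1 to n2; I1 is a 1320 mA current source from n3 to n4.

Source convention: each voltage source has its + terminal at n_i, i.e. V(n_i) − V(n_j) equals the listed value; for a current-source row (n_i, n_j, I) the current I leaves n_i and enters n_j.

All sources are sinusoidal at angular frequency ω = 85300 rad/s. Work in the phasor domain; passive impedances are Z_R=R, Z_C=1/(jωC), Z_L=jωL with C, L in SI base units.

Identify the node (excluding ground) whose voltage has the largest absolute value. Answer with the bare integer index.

MNA unknowns: 5 node voltages V₁..V_5 plus 1 source current (V1)
R1: Y=0.1055+0.000j on G[2,1]
C1: Y=0.000+0.5596j on G[5,1]
L1: Y=0.000-0.02946j on G[1,3]
C2: Y=0.000+0.03233j on G[3,0]
R2: Y=0.0004717+0.000j on G[0,4]
C3: Y=0.000+2.499j on G[1,5]
R3: Y=0.04405+0.000j on G[5,0]
R4: Y=0.001058+0.000j on G[0,5]
R5: Y=0.001211+0.000j on G[4,0]
R6: Y=0.0002151+0.000j on G[2,5]
R7: Y=0.0008333+0.000j on G[0,1]
R8: Y=0.0004310+0.000j on G[2,0]
C4: Y=0.000+0.01152j on G[4,3]
C5: Y=0.000+0.02363j on G[2,1]
R9: Y=0.0003448+0.000j on G[0,5]
R10: Y=0.0001976+0.000j on G[0,4]
V1: row V1−V2=1.88, i_V1 at 1,2
I1: z[3]−=1.32, z[4]+=1.32
solve → V1=5.960+0.4241j, V2=4.080+0.4241j, V3=5.150+9.838j, V4=21.68-101.3j, V5=5.952+0.5127j
aux → i_V1=-0.1970-0.04426j

4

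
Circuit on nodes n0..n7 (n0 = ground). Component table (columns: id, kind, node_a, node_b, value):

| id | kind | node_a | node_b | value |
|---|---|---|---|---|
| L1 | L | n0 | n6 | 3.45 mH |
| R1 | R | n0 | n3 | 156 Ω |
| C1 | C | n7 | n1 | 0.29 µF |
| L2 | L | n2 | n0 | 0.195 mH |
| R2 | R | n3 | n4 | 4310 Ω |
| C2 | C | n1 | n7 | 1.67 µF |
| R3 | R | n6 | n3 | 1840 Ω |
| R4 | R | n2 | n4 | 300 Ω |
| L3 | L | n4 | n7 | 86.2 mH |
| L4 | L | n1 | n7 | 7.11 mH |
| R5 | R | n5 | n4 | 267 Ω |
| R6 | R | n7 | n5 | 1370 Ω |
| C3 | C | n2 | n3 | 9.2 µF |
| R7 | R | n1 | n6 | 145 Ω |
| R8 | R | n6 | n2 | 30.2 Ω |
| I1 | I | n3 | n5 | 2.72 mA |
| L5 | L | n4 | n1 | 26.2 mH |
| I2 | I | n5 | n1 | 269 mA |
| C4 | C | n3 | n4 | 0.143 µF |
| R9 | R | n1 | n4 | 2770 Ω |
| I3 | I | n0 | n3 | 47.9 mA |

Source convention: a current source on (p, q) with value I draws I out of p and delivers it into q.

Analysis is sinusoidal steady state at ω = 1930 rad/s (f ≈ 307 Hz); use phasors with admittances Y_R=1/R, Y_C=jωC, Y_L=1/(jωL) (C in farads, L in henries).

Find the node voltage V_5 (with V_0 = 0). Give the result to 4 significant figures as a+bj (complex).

MNA unknowns: 7 node voltages V₁..V_7
L1: Y=0.000-0.1502j on G[0,6]
R1: Y=0.006410+0.000j on G[0,3]
C1: Y=0.000+0.0005597j on G[7,1]
L2: Y=0.000-2.657j on G[2,0]
R2: Y=0.0002320+0.000j on G[3,4]
C2: Y=0.000+0.003223j on G[1,7]
R3: Y=0.0005435+0.000j on G[6,3]
R4: Y=0.003333+0.000j on G[2,4]
L3: Y=0.000-0.006011j on G[4,7]
L4: Y=0.000-0.07287j on G[1,7]
R5: Y=0.003745+0.000j on G[5,4]
R6: Y=0.0007299+0.000j on G[7,5]
C3: Y=0.000+0.01776j on G[2,3]
R7: Y=0.006897+0.000j on G[1,6]
R8: Y=0.03311+0.000j on G[6,2]
I1: z[3]−=0.00272, z[5]+=0.00272
L5: Y=0.000-0.01978j on G[4,1]
I2: z[5]−=0.269, z[1]+=0.269
C4: Y=0.000+0.0002760j on G[3,4]
R9: Y=0.0003610+0.000j on G[1,4]
I3: z[0]−=0.0479, z[3]+=0.0479
solve → V1=0.4838+3.045j, V2=0.001307+0.01281j, V3=0.8138-2.246j, V4=-0.6243-5.802j, V5=-59.95-4.570j, V6=-0.1190+0.05758j, V7=0.4566+1.750j

-59.95-4.570j V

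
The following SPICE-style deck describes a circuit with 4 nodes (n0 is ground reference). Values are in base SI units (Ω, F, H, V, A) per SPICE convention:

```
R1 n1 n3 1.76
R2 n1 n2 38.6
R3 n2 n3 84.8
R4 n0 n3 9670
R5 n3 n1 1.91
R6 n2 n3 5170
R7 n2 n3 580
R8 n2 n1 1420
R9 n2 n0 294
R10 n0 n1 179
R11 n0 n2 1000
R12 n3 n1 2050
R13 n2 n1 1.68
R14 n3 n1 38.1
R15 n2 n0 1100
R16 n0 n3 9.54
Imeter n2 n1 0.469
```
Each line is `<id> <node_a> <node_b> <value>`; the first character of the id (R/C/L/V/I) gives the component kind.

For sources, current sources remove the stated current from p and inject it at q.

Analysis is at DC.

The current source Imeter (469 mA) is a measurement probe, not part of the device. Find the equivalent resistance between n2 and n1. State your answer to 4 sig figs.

R_eq = 1.562 Ω

Apply KCL at each of the 3 non-ground nodes and solve the resulting linear system.
Node n1: branches {R1, R2, R5, R8, R10, R12, R13, R14, Imeter} → V_1 = 0.04434
Node n2: branches {R2, R3, R6, R7, R8, R9, R11, R13, R15, Imeter} → V_2 = -0.6881
Node n3: branches {R1, R3, R4, R5, R6, R7, R12, R14, R16} → V_3 = 0.03246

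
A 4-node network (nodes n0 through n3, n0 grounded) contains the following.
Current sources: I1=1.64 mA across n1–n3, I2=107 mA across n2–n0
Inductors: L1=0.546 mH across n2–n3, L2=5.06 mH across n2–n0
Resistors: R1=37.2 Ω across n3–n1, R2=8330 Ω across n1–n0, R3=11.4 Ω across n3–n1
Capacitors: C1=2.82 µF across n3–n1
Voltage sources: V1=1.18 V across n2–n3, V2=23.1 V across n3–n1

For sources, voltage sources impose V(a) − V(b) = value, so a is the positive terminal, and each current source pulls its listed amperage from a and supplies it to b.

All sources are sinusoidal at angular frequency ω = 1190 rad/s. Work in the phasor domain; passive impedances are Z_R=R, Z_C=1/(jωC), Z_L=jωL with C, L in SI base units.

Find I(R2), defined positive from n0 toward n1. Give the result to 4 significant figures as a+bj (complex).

MNA unknowns: 3 node voltages V₁..V_3 plus 2 source currents (V1, V2)
I1: z[1]−=0.00164, z[3]+=0.00164
L1: Y=0.000-1.539j on G[2,3]
R1: Y=0.02688+0.000j on G[3,1]
R2: Y=0.0001200+0.000j on G[1,0]
I2: z[2]−=0.107, z[0]+=0.107
R3: Y=0.08772+0.000j on G[3,1]
L2: Y=0.000-0.1661j on G[2,0]
C1: Y=0.000+0.003356j on G[3,1]
V1: row V2−V3=1.18, i_V1 at 2,3
V2: row V3−V1=23.1, i_V2 at 3,1
solve → V1=-24.28-0.6267j, V2=-0.0004530-0.6267j, V3=-1.180-0.6267j
aux → i_V1=-0.002915+1.816j, i_V2=-2.649-0.07759j

0.002915+7.524e-05j A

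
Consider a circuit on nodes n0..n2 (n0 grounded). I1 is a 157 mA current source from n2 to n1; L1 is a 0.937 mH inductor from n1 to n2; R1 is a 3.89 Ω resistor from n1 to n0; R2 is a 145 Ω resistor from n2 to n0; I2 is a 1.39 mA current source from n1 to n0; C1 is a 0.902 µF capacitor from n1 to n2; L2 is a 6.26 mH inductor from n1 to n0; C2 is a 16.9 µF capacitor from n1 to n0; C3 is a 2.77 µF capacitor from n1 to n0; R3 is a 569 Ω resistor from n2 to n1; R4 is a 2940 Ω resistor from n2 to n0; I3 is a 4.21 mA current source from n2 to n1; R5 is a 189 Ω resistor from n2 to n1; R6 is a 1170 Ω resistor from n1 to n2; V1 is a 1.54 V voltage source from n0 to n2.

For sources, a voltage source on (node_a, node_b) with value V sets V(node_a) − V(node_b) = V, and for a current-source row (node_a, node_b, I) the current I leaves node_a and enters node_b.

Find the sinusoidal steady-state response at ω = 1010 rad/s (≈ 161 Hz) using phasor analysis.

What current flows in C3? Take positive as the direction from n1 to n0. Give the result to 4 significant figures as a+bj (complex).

-0.001135-0.003557j A

Apply KCL at each of the 2 non-ground nodes and solve the resulting linear system.
Node n1: branches {I1, L1, R1, I2, C1, L2, C2, C3, R3, I3, R5, R6} → V_1 = -1.272+0.4058j
Node n2: branches {I1, L1, R2, C1, R3, R4, I3, R5, R6, V1} → V_2 = -1.540+0.000j
Source currents: i(V1)=-0.2805+0.2802j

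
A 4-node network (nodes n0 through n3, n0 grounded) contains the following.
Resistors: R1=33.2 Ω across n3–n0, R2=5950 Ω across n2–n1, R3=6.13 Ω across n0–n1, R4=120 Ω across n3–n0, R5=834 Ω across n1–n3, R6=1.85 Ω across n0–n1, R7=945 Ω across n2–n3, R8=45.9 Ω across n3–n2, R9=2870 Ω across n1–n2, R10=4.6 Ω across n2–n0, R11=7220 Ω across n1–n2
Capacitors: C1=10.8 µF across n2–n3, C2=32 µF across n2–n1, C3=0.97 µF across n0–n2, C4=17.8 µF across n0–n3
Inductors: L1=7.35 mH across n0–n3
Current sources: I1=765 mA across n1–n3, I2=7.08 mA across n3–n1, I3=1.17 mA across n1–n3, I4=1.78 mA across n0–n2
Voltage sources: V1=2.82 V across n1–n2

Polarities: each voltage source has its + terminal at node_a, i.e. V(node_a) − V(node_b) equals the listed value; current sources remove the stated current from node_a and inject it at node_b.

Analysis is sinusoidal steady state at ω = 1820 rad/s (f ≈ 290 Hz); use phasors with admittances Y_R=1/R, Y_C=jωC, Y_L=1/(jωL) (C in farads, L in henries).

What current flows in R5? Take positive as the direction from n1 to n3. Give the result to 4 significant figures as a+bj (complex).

Apply KCL at each of the 3 non-ground nodes and solve the resulting linear system.
Node n1: branches {R2, R3, C2, R5, I1, R6, R9, I2, I3, R11, V1} → V_1 = 0.1170+0.3432j
Node n2: branches {C1, R2, C2, C3, R7, R8, R9, R10, I4, R11, V1} → V_2 = -2.703+0.3432j
Node n3: branches {R1, C1, R4, R5, L1, I1, R7, R8, I2, I3, C4} → V_3 = 9.994+2.912j
Source currents: i(V1)=-0.8314-0.4027j

-0.01184-0.003081j A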